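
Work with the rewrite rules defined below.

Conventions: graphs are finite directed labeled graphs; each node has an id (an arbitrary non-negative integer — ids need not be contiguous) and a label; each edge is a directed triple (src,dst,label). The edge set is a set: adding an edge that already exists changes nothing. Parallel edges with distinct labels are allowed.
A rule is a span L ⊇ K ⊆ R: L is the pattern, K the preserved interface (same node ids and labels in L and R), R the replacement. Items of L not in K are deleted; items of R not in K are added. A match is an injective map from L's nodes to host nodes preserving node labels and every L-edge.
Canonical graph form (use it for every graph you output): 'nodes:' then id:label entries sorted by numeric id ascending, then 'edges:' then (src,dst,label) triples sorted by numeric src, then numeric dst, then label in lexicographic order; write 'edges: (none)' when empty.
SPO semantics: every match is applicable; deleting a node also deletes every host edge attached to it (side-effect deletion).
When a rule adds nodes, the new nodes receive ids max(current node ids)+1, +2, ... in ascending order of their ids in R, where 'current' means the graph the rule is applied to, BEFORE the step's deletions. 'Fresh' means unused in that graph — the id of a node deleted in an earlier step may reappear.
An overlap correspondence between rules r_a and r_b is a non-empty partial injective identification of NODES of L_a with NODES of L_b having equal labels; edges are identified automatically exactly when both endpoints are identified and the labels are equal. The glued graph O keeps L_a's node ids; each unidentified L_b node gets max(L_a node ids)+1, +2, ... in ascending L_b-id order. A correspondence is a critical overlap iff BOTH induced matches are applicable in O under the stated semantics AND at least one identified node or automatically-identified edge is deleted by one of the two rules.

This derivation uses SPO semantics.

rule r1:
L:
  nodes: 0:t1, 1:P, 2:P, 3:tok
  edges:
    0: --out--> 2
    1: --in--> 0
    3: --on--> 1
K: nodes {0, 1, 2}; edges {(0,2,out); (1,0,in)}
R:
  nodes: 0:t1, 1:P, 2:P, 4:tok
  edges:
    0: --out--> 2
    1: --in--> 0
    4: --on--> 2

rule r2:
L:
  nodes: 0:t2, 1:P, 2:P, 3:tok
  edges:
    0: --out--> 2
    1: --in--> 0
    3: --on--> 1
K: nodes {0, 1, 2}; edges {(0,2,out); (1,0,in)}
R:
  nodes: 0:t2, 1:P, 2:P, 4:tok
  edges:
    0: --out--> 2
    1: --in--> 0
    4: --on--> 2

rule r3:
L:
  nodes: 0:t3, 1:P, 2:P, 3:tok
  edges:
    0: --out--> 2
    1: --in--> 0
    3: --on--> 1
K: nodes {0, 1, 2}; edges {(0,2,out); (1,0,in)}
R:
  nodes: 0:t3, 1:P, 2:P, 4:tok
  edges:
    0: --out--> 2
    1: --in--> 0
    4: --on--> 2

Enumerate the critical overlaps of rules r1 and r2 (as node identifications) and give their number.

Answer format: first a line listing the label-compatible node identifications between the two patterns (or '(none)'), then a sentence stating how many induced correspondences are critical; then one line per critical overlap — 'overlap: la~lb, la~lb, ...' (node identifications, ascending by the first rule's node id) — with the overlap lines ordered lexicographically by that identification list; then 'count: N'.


label-compatible node identifications between L(r1) and L(r2): 1~1, 1~2, 2~1, 2~2, 3~3
7 of the induced correspondences are critical overlaps of r1 and r2.
overlap: 1~1, 2~2, 3~3
overlap: 1~1, 3~3
overlap: 1~2, 2~1, 3~3
overlap: 1~2, 3~3
overlap: 2~1, 3~3
overlap: 2~2, 3~3
overlap: 3~3
count: 7


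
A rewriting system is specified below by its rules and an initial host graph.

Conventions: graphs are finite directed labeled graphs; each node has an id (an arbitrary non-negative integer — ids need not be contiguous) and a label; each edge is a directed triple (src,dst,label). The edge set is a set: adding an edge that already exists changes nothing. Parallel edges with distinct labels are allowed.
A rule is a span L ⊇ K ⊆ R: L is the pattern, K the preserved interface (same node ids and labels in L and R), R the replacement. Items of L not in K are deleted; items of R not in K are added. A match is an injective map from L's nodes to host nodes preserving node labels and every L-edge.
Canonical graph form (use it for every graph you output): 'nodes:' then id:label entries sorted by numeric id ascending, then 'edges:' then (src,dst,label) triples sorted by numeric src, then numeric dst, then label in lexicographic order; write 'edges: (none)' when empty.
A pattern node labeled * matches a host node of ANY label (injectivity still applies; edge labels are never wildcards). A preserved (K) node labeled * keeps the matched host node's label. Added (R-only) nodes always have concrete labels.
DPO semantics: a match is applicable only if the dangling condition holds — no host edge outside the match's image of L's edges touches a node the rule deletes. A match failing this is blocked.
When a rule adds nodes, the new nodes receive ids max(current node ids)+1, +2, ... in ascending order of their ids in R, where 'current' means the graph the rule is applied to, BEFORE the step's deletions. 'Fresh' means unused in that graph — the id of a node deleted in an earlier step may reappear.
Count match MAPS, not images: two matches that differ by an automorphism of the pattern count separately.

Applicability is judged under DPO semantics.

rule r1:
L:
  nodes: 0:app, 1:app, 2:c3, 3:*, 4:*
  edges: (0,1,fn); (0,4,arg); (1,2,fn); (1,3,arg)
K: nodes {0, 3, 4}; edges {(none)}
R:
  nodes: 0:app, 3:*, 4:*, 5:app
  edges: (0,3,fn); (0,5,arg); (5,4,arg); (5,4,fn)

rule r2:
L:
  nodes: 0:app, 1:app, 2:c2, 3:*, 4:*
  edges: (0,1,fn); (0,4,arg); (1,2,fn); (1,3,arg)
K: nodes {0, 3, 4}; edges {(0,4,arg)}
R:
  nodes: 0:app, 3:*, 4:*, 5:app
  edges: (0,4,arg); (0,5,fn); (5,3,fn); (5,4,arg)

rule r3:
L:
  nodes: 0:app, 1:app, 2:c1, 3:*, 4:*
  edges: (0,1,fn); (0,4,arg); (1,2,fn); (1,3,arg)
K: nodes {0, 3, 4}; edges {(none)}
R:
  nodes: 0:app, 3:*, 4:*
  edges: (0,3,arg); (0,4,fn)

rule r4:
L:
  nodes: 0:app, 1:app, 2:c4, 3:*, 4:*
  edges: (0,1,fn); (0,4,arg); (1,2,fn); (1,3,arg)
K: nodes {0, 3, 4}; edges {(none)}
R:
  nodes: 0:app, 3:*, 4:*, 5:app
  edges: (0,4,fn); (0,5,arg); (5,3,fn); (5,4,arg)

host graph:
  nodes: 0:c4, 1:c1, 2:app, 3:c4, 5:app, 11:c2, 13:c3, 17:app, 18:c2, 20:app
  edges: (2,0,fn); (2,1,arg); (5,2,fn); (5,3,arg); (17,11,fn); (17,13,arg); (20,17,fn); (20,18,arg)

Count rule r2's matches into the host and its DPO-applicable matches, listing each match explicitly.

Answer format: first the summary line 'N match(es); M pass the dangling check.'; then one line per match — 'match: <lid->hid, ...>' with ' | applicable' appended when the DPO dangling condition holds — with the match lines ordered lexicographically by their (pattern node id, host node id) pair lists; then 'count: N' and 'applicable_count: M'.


1 match(es); 1 pass the dangling check.
match: 0->20, 1->17, 2->11, 3->13, 4->18 | applicable
count: 1
applicable_count: 1


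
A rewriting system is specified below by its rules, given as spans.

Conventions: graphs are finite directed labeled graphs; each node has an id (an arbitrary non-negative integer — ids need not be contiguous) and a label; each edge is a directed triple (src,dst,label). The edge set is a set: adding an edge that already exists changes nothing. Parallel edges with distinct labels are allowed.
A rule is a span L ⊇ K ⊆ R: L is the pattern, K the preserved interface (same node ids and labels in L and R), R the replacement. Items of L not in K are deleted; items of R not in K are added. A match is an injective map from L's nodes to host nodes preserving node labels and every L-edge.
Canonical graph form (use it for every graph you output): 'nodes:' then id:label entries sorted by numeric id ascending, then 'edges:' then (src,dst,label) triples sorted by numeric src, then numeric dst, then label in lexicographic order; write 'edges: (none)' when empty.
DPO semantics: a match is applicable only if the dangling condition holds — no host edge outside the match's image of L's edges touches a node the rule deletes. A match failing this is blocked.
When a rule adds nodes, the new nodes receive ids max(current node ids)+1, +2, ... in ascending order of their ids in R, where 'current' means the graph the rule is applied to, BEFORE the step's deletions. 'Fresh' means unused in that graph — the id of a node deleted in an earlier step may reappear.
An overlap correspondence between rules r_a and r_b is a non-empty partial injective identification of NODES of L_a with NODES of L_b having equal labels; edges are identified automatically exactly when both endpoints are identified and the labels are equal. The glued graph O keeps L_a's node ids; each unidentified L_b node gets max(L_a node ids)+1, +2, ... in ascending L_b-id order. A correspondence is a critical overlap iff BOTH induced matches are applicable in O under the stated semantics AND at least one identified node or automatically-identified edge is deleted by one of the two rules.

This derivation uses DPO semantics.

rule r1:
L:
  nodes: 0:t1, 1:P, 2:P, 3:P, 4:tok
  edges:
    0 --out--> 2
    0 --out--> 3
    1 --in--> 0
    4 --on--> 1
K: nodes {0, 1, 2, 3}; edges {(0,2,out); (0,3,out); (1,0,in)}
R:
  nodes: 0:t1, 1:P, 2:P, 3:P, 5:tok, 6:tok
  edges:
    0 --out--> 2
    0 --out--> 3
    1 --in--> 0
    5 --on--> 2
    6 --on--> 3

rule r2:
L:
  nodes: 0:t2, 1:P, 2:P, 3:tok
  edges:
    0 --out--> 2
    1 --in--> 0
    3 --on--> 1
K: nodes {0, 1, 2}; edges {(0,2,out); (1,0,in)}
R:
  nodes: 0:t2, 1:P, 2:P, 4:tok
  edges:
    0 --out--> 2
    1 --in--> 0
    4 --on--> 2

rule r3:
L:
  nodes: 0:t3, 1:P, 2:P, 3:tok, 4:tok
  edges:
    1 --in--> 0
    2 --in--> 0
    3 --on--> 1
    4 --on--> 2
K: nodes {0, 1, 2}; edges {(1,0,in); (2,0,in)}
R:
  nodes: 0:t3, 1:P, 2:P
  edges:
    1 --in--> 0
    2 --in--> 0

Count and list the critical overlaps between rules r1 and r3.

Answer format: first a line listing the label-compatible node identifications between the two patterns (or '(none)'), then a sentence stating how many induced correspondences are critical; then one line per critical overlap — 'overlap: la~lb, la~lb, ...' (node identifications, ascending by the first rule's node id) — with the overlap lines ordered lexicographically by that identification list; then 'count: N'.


label-compatible node identifications between L(r1) and L(r3): 1~1, 1~2, 2~1, 2~2, 3~1, 3~2, 4~3, 4~4
6 of the induced correspondences are critical overlaps of r1 and r3.
overlap: 1~1, 2~2, 4~3
overlap: 1~1, 3~2, 4~3
overlap: 1~1, 4~3
overlap: 1~2, 2~1, 4~4
overlap: 1~2, 3~1, 4~4
overlap: 1~2, 4~4
count: 6


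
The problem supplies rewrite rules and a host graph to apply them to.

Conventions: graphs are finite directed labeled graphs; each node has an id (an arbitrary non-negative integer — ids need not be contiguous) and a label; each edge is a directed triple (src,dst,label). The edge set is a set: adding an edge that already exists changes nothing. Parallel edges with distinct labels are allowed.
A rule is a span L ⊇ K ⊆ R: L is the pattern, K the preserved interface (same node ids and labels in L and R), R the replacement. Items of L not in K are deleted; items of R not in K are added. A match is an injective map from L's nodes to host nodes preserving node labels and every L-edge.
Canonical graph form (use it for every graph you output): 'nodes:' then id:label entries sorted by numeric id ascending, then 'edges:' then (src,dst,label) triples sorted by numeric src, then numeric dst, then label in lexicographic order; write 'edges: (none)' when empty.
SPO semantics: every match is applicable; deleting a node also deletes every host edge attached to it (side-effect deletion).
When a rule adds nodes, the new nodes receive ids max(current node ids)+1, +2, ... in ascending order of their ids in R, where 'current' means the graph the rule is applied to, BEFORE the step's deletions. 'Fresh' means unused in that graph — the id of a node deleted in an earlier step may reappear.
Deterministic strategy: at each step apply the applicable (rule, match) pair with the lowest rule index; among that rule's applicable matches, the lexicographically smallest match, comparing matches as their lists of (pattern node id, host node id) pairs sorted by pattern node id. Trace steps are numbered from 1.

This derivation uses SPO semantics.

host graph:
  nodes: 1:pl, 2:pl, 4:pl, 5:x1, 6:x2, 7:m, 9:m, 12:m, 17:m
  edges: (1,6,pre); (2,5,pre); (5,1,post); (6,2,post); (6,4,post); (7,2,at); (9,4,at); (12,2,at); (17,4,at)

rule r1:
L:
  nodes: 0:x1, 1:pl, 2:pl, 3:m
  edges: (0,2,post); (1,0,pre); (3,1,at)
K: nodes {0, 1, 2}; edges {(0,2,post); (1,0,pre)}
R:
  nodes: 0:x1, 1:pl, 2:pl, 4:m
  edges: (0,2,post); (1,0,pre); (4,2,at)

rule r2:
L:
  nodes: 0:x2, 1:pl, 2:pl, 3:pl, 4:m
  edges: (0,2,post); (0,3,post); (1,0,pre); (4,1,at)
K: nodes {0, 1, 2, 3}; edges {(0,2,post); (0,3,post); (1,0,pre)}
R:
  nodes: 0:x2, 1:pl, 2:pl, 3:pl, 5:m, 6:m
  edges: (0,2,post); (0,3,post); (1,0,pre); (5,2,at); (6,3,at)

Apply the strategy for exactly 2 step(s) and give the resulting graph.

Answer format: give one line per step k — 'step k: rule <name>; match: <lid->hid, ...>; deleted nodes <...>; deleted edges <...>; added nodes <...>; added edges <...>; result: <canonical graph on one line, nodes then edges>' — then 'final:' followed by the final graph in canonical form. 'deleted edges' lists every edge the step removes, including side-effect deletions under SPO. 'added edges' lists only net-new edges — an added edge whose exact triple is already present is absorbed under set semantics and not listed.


step 1: rule r1; match: 0->5, 1->2, 2->1, 3->7; deleted nodes 7; deleted edges (7,2,at); added nodes 18; added edges (18,1,at); result: nodes: 1:pl, 2:pl, 4:pl, 5:x1, 6:x2, 9:m, 12:m, 17:m, 18:m edges: (1,6,pre); (2,5,pre); (5,1,post); (6,2,post); (6,4,post); (9,4,at); (12,2,at); (17,4,at); (18,1,at)
step 2: rule r1; match: 0->5, 1->2, 2->1, 3->12; deleted nodes 12; deleted edges (12,2,at); added nodes 19; added edges (19,1,at); result: nodes: 1:pl, 2:pl, 4:pl, 5:x1, 6:x2, 9:m, 17:m, 18:m, 19:m edges: (1,6,pre); (2,5,pre); (5,1,post); (6,2,post); (6,4,post); (9,4,at); (17,4,at); (18,1,at); (19,1,at)
final:
nodes: 1:pl, 2:pl, 4:pl, 5:x1, 6:x2, 9:m, 17:m, 18:m, 19:m
edges: (1,6,pre); (2,5,pre); (5,1,post); (6,2,post); (6,4,post); (9,4,at); (17,4,at); (18,1,at); (19,1,at)


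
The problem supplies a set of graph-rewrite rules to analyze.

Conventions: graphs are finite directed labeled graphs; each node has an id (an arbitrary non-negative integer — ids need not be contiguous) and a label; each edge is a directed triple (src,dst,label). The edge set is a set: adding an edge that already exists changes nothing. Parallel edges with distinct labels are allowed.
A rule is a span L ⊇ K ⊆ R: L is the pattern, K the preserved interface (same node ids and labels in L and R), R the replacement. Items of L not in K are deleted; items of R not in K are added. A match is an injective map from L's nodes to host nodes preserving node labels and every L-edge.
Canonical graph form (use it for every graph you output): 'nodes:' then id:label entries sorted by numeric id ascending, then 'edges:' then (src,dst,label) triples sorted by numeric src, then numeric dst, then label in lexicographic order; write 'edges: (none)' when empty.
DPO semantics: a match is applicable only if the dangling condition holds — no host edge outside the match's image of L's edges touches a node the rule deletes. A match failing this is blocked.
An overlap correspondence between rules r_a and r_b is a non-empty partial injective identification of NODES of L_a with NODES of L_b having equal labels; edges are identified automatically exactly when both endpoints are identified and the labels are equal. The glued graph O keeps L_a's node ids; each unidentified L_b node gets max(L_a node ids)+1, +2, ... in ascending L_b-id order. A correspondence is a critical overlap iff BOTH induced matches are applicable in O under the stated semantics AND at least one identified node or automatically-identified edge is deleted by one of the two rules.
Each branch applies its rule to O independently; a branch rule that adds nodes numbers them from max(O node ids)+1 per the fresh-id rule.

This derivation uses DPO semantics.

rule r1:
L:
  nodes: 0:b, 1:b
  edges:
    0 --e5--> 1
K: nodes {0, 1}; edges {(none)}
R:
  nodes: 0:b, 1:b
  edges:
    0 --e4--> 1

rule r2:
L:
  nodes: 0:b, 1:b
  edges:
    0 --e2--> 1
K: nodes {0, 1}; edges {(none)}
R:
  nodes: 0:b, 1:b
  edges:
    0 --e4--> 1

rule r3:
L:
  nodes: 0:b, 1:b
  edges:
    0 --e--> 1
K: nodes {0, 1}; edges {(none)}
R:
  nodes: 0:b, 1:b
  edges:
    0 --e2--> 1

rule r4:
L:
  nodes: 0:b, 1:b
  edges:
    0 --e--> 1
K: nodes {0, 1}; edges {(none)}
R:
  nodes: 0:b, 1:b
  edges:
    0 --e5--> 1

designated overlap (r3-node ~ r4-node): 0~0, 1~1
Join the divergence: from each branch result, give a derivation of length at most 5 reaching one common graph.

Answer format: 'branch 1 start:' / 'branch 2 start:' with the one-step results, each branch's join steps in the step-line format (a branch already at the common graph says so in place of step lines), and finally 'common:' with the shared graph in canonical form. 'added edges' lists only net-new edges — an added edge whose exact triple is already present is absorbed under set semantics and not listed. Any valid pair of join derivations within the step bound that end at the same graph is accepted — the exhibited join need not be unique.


branch 1 start:
nodes: 0:b, 1:b
edges: (0,1,e2)
branch 2 start:
nodes: 0:b, 1:b
edges: (0,1,e5)
branch 1 step 1: rule r2; match: 0->0, 1->1; deleted nodes (none); deleted edges (0,1,e2); added nodes (none); added edges (0,1,e4); result: nodes: 0:b, 1:b edges: (0,1,e4)
branch 2 step 1: rule r1; match: 0->0, 1->1; deleted nodes (none); deleted edges (0,1,e5); added nodes (none); added edges (0,1,e4); result: nodes: 0:b, 1:b edges: (0,1,e4)
common:
nodes: 0:b, 1:b
edges: (0,1,e4)


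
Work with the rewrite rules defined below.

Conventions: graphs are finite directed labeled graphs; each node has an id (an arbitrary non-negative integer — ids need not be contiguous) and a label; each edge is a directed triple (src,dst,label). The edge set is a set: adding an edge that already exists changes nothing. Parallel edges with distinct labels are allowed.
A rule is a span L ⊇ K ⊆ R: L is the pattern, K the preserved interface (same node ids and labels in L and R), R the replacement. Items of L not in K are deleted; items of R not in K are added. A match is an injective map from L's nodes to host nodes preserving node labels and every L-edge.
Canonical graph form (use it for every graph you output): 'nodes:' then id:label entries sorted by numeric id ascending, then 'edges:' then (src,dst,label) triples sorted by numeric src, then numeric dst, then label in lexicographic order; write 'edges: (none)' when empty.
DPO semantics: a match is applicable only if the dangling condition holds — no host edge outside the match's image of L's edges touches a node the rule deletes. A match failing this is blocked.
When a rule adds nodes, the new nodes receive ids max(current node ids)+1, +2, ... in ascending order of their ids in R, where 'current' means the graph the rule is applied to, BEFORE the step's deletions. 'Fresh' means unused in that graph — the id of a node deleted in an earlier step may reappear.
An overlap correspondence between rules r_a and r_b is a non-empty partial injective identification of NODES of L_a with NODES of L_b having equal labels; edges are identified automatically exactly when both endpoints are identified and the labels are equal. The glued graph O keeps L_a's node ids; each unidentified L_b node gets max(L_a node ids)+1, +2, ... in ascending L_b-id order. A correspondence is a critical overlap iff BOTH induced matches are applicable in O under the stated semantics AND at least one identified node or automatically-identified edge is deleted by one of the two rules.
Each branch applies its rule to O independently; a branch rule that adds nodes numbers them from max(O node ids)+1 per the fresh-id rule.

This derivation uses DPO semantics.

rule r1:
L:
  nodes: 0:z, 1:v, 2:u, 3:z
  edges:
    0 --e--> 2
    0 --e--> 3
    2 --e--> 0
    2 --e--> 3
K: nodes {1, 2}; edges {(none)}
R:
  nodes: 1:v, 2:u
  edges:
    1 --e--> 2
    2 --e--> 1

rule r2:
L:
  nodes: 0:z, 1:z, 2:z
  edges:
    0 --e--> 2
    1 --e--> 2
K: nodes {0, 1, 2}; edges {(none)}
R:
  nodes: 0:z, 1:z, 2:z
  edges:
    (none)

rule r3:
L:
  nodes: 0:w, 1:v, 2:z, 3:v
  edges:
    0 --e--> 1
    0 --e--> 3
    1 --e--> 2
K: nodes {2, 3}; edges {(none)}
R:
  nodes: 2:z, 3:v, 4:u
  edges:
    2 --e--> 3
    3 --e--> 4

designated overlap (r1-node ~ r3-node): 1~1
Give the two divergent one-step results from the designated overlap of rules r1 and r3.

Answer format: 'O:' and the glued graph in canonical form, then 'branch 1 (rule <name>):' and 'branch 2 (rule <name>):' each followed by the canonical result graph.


O:
nodes: 0:z, 1:v, 2:u, 3:z, 4:w, 5:z, 6:v
edges: (0,2,e); (0,3,e); (1,5,e); (2,0,e); (2,3,e); (4,1,e); (4,6,e)
branch 1 (rule r1):
nodes: 1:v, 2:u, 4:w, 5:z, 6:v
edges: (1,2,e); (1,5,e); (2,1,e); (4,1,e); (4,6,e)
branch 2 (rule r3):
nodes: 0:z, 2:u, 3:z, 5:z, 6:v, 7:u
edges: (0,2,e); (0,3,e); (2,0,e); (2,3,e); (5,6,e); (6,7,e)


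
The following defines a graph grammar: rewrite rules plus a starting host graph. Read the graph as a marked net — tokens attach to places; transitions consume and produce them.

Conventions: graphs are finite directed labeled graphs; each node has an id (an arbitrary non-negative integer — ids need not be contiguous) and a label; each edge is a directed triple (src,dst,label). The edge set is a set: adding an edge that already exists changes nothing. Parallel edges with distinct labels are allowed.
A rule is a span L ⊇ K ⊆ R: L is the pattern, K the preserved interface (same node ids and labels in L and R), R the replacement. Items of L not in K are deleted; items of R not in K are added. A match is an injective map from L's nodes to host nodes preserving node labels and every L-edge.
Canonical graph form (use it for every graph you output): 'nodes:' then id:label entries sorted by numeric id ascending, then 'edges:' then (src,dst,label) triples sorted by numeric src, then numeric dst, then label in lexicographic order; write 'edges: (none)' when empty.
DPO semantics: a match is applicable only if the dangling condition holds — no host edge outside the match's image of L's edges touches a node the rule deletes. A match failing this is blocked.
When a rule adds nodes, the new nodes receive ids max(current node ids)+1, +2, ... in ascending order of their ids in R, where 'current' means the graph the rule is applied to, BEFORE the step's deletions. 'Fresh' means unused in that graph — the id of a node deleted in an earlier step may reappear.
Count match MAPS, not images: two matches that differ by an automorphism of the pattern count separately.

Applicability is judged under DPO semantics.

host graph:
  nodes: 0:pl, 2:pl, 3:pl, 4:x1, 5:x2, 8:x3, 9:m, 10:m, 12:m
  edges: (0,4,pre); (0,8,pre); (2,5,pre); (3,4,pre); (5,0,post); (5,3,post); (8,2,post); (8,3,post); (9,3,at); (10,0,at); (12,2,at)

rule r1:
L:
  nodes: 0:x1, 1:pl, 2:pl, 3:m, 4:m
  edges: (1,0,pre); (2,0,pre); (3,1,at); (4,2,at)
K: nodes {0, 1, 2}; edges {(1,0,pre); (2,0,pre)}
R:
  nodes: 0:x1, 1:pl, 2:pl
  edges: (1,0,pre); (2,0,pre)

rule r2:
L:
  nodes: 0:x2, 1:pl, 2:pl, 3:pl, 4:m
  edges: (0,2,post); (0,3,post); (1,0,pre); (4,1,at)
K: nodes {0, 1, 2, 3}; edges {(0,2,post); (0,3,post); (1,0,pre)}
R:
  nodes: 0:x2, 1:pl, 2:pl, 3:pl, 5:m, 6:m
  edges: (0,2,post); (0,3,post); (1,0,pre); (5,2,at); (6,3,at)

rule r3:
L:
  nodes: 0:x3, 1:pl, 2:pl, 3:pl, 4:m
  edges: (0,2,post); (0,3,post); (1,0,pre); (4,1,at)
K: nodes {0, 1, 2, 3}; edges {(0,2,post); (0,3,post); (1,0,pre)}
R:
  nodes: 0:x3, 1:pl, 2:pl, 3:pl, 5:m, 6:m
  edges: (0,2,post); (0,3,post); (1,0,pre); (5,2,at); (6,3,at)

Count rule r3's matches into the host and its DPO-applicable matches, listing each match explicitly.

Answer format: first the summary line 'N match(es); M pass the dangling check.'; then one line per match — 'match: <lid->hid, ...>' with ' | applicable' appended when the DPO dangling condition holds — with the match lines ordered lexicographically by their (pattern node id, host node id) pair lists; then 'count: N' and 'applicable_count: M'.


2 match(es); 2 pass the dangling check.
match: 0->8, 1->0, 2->2, 3->3, 4->10 | applicable
match: 0->8, 1->0, 2->3, 3->2, 4->10 | applicable
count: 2
applicable_count: 2


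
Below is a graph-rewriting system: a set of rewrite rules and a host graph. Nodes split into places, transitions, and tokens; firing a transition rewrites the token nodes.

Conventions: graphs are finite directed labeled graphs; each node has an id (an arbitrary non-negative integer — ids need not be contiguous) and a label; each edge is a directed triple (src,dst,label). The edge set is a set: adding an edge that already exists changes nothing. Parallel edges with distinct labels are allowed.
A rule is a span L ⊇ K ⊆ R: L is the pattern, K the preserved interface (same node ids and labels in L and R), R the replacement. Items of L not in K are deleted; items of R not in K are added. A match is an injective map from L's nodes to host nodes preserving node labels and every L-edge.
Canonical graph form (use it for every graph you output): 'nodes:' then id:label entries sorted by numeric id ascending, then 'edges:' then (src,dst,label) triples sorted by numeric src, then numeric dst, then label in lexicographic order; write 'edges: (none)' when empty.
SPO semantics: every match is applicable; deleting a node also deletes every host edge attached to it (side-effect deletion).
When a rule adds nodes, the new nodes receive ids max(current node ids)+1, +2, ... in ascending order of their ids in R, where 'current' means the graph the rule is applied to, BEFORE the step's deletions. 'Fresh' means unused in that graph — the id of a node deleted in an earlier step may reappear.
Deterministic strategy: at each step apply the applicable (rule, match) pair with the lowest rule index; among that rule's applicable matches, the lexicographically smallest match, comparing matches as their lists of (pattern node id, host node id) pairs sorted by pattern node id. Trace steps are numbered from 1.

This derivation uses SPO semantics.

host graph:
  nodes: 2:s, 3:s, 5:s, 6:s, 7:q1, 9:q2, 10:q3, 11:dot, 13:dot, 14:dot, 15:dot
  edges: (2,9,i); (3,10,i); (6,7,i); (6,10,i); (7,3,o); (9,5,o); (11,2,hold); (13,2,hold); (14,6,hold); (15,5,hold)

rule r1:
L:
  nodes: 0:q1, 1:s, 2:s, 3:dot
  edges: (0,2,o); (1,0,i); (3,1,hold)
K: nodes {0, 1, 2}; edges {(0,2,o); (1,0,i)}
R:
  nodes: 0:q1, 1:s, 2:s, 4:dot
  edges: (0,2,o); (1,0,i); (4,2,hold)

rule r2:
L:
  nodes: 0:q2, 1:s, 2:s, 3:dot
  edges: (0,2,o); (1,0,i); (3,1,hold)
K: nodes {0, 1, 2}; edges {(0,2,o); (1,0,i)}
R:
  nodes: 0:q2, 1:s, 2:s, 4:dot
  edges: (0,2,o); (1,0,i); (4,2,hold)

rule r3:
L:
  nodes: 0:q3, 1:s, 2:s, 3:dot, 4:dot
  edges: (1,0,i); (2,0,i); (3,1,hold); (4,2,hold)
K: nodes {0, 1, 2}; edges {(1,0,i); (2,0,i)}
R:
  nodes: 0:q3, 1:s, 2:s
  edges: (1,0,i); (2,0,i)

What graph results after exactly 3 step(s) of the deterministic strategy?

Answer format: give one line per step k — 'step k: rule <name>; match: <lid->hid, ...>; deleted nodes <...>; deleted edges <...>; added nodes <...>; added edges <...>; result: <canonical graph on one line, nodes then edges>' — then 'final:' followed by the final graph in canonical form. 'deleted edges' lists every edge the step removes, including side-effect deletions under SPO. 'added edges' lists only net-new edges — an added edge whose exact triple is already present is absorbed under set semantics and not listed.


step 1: rule r1; match: 0->7, 1->6, 2->3, 3->14; deleted nodes 14; deleted edges (14,6,hold); added nodes 16; added edges (16,3,hold); result: nodes: 2:s, 3:s, 5:s, 6:s, 7:q1, 9:q2, 10:q3, 11:dot, 13:dot, 15:dot, 16:dot edges: (2,9,i); (3,10,i); (6,7,i); (6,10,i); (7,3,o); (9,5,o); (11,2,hold); (13,2,hold); (15,5,hold); (16,3,hold)
step 2: rule r2; match: 0->9, 1->2, 2->5, 3->11; deleted nodes 11; deleted edges (11,2,hold); added nodes 17; added edges (17,5,hold); result: nodes: 2:s, 3:s, 5:s, 6:s, 7:q1, 9:q2, 10:q3, 13:dot, 15:dot, 16:dot, 17:dot edges: (2,9,i); (3,10,i); (6,7,i); (6,10,i); (7,3,o); (9,5,o); (13,2,hold); (15,5,hold); (16,3,hold); (17,5,hold)
step 3: rule r2; match: 0->9, 1->2, 2->5, 3->13; deleted nodes 13; deleted edges (13,2,hold); added nodes 18; added edges (18,5,hold); result: nodes: 2:s, 3:s, 5:s, 6:s, 7:q1, 9:q2, 10:q3, 15:dot, 16:dot, 17:dot, 18:dot edges: (2,9,i); (3,10,i); (6,7,i); (6,10,i); (7,3,o); (9,5,o); (15,5,hold); (16,3,hold); (17,5,hold); (18,5,hold)
final:
nodes: 2:s, 3:s, 5:s, 6:s, 7:q1, 9:q2, 10:q3, 15:dot, 16:dot, 17:dot, 18:dot
edges: (2,9,i); (3,10,i); (6,7,i); (6,10,i); (7,3,o); (9,5,o); (15,5,hold); (16,3,hold); (17,5,hold); (18,5,hold)


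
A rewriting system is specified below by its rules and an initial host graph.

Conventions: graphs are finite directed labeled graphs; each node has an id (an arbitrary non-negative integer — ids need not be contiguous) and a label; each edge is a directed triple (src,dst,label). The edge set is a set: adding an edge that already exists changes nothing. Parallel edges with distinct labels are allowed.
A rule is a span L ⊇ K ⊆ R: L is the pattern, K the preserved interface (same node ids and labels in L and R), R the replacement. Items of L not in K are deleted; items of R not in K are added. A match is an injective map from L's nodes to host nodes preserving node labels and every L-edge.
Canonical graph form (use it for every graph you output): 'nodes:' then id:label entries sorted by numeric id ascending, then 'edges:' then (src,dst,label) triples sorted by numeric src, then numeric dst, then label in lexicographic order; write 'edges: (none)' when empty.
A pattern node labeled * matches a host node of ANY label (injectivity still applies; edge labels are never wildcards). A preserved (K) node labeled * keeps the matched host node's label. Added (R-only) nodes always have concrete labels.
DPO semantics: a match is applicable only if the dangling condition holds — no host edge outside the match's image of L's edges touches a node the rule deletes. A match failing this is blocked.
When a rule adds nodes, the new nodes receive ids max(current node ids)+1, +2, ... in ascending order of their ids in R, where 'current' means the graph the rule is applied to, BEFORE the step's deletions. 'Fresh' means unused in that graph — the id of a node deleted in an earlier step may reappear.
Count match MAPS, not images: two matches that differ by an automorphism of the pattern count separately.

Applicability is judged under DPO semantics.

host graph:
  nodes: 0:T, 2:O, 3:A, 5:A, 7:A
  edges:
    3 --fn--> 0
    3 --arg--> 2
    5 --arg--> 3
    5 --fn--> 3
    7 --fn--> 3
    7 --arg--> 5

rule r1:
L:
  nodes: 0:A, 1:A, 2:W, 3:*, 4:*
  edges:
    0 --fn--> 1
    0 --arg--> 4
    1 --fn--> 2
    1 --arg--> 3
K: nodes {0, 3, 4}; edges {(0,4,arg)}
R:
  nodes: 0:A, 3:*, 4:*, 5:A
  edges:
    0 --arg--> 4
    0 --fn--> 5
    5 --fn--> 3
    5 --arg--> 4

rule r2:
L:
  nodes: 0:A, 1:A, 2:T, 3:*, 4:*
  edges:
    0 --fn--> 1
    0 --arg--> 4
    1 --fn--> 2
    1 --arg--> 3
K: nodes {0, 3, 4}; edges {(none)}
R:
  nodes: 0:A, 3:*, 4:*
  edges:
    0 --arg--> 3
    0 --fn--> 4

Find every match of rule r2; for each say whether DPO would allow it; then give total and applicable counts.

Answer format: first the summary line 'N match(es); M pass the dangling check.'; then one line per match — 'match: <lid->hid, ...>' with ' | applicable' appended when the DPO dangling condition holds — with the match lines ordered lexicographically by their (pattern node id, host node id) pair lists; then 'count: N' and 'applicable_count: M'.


1 match(es); 0 pass the dangling check.
match: 0->7, 1->3, 2->0, 3->2, 4->5
count: 1
applicable_count: 0


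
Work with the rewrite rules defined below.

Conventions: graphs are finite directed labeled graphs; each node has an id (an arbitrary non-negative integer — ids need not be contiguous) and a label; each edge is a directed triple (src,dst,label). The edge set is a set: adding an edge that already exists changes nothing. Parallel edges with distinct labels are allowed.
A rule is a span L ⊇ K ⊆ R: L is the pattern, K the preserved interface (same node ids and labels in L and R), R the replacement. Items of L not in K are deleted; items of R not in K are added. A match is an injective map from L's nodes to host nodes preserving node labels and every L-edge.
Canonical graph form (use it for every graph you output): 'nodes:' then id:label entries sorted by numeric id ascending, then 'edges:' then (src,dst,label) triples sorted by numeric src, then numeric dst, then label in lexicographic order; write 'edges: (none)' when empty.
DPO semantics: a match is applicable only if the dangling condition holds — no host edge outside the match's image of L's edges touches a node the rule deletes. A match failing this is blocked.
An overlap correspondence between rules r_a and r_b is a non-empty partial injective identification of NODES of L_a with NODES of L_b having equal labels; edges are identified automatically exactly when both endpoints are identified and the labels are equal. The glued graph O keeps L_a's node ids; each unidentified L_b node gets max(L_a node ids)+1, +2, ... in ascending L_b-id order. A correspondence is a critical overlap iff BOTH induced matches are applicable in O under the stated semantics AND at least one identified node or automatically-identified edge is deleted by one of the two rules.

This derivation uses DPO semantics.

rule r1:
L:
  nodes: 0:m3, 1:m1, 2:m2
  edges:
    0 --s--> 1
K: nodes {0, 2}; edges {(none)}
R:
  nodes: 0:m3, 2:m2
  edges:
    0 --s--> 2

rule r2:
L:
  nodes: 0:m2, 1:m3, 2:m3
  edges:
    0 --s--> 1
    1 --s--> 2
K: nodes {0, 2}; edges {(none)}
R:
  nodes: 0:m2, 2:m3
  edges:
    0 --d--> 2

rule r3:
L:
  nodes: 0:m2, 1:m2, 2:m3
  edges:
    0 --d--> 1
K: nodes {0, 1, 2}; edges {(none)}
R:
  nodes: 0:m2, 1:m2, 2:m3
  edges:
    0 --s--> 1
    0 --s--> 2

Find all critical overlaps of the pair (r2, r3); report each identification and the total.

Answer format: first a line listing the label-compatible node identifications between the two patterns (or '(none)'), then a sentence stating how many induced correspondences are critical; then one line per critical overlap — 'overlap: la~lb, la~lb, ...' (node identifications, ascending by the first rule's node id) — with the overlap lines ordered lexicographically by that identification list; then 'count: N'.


label-compatible node identifications between L(r2) and L(r3): 0~0, 0~1, 1~2, 2~2
3 of the induced correspondences are critical overlaps of r2 and r3.
overlap: 0~0, 1~2
overlap: 0~1, 1~2
overlap: 1~2
count: 3


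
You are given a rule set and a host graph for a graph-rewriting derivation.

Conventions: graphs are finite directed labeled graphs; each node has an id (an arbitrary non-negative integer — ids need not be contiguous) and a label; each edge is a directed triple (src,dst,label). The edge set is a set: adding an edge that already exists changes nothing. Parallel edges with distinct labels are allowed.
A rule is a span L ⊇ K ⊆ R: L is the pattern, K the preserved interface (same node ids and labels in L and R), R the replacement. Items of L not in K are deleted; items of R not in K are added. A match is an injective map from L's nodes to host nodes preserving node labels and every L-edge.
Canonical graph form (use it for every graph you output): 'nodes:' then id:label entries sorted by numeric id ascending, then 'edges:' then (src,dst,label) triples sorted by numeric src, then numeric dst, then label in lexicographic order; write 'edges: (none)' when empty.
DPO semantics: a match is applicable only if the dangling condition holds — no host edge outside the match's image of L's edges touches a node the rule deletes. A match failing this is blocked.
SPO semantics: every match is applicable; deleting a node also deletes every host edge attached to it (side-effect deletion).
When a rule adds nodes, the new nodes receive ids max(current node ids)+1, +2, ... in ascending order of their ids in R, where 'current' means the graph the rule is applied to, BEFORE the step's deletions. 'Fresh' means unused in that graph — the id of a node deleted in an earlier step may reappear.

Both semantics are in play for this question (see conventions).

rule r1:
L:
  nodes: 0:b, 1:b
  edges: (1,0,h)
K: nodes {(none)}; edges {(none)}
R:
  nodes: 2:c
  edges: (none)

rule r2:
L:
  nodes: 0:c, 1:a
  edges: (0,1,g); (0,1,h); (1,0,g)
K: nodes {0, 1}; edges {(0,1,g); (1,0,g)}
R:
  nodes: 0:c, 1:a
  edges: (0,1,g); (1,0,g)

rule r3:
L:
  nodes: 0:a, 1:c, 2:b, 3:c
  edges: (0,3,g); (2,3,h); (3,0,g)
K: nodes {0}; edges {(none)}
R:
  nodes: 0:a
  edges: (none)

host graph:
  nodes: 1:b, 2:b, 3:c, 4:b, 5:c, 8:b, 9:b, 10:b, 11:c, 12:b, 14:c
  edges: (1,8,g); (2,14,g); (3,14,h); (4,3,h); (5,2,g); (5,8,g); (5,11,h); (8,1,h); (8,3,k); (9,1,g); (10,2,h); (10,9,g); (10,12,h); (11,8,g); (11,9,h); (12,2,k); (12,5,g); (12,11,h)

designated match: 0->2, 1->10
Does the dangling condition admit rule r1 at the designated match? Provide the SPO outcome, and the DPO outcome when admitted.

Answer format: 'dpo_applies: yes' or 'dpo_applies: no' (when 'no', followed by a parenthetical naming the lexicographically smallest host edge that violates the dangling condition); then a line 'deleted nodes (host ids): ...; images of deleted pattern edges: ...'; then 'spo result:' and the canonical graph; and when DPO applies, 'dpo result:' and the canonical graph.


dpo_applies: no
(the rule deletes node 2, which keeps host edge (2,14,g) outside the match image — the dangling condition fails, DPO blocks; SPO proceeds and side-deletes such edges)
deleted nodes (host ids): 2, 10; images of deleted pattern edges: (10,2,h)
spo result:
nodes: 1:b, 3:c, 4:b, 5:c, 8:b, 9:b, 11:c, 12:b, 14:c, 15:c
edges: (1,8,g); (3,14,h); (4,3,h); (5,8,g); (5,11,h); (8,1,h); (8,3,k); (9,1,g); (11,8,g); (11,9,h); (12,5,g); (12,11,h)


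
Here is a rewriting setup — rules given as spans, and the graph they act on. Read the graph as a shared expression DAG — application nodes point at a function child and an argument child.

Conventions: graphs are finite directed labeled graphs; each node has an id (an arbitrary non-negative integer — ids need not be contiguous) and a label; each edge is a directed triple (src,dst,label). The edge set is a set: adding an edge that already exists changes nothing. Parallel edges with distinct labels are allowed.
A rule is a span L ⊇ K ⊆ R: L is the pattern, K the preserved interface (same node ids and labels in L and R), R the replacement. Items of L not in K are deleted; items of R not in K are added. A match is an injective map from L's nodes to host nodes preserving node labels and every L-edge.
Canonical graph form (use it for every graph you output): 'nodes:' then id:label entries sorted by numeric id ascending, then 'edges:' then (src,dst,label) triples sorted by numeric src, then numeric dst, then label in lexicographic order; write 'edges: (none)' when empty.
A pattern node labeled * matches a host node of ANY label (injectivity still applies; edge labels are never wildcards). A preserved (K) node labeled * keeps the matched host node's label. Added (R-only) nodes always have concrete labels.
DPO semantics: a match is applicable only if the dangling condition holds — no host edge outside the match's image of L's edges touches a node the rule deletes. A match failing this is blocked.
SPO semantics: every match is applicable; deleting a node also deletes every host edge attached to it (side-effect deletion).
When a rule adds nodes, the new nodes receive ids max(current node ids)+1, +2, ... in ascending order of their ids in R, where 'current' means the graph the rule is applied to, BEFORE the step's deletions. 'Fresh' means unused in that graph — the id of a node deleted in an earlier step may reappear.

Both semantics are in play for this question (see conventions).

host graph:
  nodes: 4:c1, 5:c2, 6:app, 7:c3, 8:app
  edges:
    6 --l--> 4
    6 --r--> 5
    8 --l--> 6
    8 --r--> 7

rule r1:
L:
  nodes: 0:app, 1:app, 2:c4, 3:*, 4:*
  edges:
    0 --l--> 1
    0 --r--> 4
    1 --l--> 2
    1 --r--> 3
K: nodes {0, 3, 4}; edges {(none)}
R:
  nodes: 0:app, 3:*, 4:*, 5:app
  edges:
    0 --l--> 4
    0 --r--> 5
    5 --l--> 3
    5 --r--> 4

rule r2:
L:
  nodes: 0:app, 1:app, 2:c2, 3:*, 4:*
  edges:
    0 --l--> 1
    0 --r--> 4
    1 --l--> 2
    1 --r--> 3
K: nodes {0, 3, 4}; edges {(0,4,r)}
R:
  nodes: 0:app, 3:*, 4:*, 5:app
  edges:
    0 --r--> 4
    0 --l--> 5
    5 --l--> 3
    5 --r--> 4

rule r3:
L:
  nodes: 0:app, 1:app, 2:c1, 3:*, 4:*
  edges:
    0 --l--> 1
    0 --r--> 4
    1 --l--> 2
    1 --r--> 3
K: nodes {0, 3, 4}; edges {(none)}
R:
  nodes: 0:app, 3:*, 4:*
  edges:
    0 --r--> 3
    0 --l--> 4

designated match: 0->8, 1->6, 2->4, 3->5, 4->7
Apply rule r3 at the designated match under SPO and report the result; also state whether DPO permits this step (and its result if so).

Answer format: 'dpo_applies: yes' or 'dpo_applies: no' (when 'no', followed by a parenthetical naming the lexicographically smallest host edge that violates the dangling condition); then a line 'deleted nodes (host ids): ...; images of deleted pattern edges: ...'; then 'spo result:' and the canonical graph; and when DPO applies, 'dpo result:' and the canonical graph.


dpo_applies: yes
deleted nodes (host ids): 4, 6; images of deleted pattern edges: (6,4,l); (6,5,r); (8,6,l); (8,7,r)
spo result:
nodes: 5:c2, 7:c3, 8:app
edges: (8,5,r); (8,7,l)
dpo result:
nodes: 5:c2, 7:c3, 8:app
edges: (8,5,r); (8,7,l)
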